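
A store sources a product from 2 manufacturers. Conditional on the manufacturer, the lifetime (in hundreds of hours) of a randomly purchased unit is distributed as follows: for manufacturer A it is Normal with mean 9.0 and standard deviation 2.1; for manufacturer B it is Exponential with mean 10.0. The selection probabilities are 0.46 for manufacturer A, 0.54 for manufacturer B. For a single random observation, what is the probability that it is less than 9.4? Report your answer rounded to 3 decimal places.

0.594

Conditional on each manufacturer, P(X < 9.4): A: 0.575532; B: 0.609372.
By total probability, P(X < 9.4) = 0.46·0.575532 + 0.54·0.609372 = 0.593806.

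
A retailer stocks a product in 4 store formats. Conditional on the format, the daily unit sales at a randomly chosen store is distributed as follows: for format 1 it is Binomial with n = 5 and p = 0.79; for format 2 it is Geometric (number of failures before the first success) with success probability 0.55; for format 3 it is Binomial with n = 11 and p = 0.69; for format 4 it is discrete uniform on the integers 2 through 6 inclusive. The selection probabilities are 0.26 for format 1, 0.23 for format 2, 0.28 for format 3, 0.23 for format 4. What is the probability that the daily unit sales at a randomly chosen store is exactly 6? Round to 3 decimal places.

Conditional on each format, P(X = 6): 1: 0; 2: 0.00456707; 3: 0.14274; 4: 0.2.
By total probability, P(X = 6) = 0.26·0 + 0.23·0.00456707 + 0.28·0.14274 + 0.23·0.2 = 0.0870176.

0.087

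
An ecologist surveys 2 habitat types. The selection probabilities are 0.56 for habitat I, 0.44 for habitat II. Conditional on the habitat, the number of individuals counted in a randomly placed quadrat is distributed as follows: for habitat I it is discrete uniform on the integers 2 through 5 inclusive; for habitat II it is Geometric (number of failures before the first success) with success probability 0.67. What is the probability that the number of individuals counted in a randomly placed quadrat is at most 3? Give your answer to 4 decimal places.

Conditional on each habitat, P(X ≤ 3): I: 0.5; II: 0.988141.
By total probability, P(X ≤ 3) = 0.56·0.5 + 0.44·0.988141 = 0.714782.

0.7148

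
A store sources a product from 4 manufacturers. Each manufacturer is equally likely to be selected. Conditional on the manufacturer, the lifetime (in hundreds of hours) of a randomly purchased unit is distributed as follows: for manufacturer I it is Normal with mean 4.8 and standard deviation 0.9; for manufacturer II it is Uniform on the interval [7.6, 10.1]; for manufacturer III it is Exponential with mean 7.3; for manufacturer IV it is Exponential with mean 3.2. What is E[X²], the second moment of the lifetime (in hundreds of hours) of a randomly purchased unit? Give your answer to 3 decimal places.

57.438

For each component E[X²] = Var + (mean)², giving I: 23.85; II: 78.8433; III: 106.58; IV: 20.48.
Overall E[X²] = 0.25·23.85 + 0.25·78.8433 + 0.25·106.58 + 0.25·20.48 = 57.4383.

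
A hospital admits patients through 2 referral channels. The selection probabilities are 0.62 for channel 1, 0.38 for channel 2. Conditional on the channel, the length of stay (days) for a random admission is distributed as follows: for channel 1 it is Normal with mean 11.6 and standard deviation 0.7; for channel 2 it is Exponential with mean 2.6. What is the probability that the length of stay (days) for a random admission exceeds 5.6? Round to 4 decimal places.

0.6641

Conditional on each channel, P(X > 5.6): 1: 1; 2: 0.116037.
By total probability, P(X > 5.6) = 0.62·1 + 0.38·0.116037 = 0.664094.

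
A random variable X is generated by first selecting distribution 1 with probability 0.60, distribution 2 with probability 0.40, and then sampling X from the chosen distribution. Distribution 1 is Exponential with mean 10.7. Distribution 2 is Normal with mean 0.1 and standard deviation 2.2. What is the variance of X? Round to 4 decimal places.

97.5964

Per component, 1: μ=10.7, E[X²]=228.98; 2: μ=0.1, E[X²]=4.85.
E[X] = 0.6·10.7 + 0.4·0.1 = 6.46.
E[X²] = 0.6·228.98 + 0.4·4.85 = 139.328.
Var(X) = E[X²] − (E[X])² = 139.328 − 41.7316 = 97.5964.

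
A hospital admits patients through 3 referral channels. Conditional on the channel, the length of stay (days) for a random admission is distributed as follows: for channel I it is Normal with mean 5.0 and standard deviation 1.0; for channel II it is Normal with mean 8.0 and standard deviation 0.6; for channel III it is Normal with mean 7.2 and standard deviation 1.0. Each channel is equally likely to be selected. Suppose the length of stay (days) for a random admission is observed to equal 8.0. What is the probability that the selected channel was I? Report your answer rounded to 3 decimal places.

0.005

Likelihoods f(8.0 | ·): I: 0.00443185; II: 0.664904; III: 0.289692.
Posterior ∝ prior × likelihood. Numerator for I: 0.333333·0.00443185 = 0.00147728.
Normalizing constant: 0.333333·0.00443185 + 0.333333·0.664904 + 0.333333·0.289692 = 0.319676.
P(I | observation) = 0.00147728 / 0.319676 = 0.00462119.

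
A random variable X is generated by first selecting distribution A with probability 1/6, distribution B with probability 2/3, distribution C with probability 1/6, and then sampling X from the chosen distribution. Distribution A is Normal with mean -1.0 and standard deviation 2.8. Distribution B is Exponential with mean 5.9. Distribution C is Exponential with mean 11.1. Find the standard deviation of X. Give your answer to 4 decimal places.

7.5769

Per component, A: μ=-1, E[X²]=8.84; B: μ=5.9, E[X²]=69.62; C: μ=11.1, E[X²]=246.42.
E[X] = 0.166667·-1 + 0.666667·5.9 + 0.166667·11.1 = 5.61667.
E[X²] = 0.166667·8.84 + 0.666667·69.62 + 0.166667·246.42 = 88.9567.
Var(X) = E[X²] − (E[X])² = 88.9567 − 31.5469 = 57.4097.
SD(X) = √57.4097 = 7.57692.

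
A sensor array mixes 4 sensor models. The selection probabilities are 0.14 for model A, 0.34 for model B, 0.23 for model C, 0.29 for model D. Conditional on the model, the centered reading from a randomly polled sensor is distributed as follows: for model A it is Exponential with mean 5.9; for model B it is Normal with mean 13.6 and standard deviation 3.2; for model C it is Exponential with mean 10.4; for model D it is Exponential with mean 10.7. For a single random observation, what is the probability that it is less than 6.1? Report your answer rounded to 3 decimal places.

0.322

Conditional on each model, P(X < 6.1): A: 0.644382; B: 0.00954548; C: 0.443751; D: 0.434527.
By total probability, P(X < 6.1) = 0.14·0.644382 + 0.34·0.00954548 + 0.23·0.443751 + 0.29·0.434527 = 0.321535.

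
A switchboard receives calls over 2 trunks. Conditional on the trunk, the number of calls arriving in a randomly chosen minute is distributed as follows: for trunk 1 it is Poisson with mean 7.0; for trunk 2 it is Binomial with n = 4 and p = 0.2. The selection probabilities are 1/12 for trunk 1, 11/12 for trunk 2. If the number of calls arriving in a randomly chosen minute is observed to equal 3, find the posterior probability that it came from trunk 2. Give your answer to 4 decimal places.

0.8438

Likelihoods P(X=3 | ·): 1: 0.0521293; 2: 0.0256.
Posterior ∝ prior × likelihood. Numerator for 2: 0.916667·0.0256 = 0.0234667.
Normalizing constant: 0.0833333·0.0521293 + 0.916667·0.0256 = 0.0278108.
P(2 | observation) = 0.0234667 / 0.0278108 = 0.843798.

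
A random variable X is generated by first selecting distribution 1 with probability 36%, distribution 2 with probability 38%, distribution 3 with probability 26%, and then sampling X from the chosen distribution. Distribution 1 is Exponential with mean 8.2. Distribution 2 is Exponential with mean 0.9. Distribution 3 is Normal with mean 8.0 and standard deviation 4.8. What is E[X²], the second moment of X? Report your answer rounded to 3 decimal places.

71.659

For each component E[X²] = Var + (mean)², giving 1: 134.48; 2: 1.62; 3: 87.04.
Overall E[X²] = 0.36·134.48 + 0.38·1.62 + 0.26·87.04 = 71.6588.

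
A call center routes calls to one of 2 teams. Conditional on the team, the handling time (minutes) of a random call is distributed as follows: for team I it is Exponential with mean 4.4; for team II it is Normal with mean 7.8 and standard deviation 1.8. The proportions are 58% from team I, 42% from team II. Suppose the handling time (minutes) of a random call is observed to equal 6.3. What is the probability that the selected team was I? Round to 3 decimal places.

0.324

Likelihoods f(6.3 | ·): I: 0.0542896; II: 0.156618.
Posterior ∝ prior × likelihood. Numerator for I: 0.58·0.0542896 = 0.031488.
Normalizing constant: 0.58·0.0542896 + 0.42·0.156618 = 0.0972674.
P(I | observation) = 0.031488 / 0.0972674 = 0.323726.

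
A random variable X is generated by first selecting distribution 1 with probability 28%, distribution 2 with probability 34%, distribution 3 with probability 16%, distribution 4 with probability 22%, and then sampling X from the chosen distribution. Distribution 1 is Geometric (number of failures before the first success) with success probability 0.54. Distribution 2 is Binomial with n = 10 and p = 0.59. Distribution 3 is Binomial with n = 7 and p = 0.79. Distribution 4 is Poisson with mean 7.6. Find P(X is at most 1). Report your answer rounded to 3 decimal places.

0.222

Conditional on each component, P(X ≤ 1): 1: 0.7884; 2: 0.00206578; 3: 0.000492298; 4: 0.00430388.
By total probability, P(X ≤ 1) = 0.28·0.7884 + 0.34·0.00206578 + 0.16·0.000492298 + 0.22·0.00430388 = 0.22248.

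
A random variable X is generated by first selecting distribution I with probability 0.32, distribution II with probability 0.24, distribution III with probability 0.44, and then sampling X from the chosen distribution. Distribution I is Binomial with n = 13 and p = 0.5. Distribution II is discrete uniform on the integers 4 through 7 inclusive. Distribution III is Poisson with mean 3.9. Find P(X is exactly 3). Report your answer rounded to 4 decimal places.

0.0992

Conditional on each component, P(X = 3): I: 0.0349121; II: 0; III: 0.200122.
By total probability, P(X = 3) = 0.32·0.0349121 + 0.24·0 + 0.44·0.200122 = 0.0992254.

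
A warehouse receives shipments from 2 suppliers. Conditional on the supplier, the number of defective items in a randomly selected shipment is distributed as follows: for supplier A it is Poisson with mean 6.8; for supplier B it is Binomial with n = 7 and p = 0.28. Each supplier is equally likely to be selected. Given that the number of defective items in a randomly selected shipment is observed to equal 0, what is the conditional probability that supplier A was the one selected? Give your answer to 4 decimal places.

0.0110

Likelihoods P(X=0 | ·): A: 0.00111378; B: 0.100306.
Posterior ∝ prior × likelihood. Numerator for A: 0.5·0.00111378 = 0.000556888.
Normalizing constant: 0.5·0.00111378 + 0.5·0.100306 = 0.05071.
P(A | observation) = 0.000556888 / 0.05071 = 0.0109818.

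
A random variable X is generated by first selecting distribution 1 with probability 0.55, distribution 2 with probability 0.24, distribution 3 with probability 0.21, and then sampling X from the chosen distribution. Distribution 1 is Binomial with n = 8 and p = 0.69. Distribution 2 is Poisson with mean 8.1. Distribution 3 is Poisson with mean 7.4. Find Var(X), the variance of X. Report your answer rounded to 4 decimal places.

Per component, 1: μ=5.52, E[X²]=32.1816; 2: μ=8.1, E[X²]=73.71; 3: μ=7.4, E[X²]=62.16.
E[X] = 0.55·5.52 + 0.24·8.1 + 0.21·7.4 = 6.534.
E[X²] = 0.55·32.1816 + 0.24·73.71 + 0.21·62.16 = 48.4439.
Var(X) = E[X²] − (E[X])² = 48.4439 − 42.6932 = 5.75072.

5.7507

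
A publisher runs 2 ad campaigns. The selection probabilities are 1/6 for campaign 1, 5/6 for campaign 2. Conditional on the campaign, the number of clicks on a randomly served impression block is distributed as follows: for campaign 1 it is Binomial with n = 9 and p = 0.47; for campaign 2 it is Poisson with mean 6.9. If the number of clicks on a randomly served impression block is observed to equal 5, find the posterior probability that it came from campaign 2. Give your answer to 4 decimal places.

0.7423

Likelihoods P(X=5 | ·): 1: 0.228015; 2: 0.131351.
Posterior ∝ prior × likelihood. Numerator for 2: 0.833333·0.131351 = 0.109459.
Normalizing constant: 0.166667·0.228015 + 0.833333·0.131351 = 0.147461.
P(2 | observation) = 0.109459 / 0.147461 = 0.742289.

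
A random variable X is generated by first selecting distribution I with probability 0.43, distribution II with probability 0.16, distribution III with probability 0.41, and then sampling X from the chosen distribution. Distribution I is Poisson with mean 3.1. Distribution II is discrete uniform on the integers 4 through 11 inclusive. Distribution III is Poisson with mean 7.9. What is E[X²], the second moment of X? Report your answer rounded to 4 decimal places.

For each component E[X²] = Var + (mean)², giving I: 12.71; II: 61.5; III: 70.31.
Overall E[X²] = 0.43·12.71 + 0.16·61.5 + 0.41·70.31 = 44.1324.

44.1324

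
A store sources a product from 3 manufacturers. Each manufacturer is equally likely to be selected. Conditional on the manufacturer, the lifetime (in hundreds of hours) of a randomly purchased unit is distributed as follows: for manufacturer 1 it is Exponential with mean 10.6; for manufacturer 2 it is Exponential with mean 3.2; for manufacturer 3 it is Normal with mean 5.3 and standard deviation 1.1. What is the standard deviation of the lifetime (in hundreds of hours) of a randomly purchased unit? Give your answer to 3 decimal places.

Per component, 1: μ=10.6, E[X²]=224.72; 2: μ=3.2, E[X²]=20.48; 3: μ=5.3, E[X²]=29.3.
E[X] = 0.333333·10.6 + 0.333333·3.2 + 0.333333·5.3 = 6.36667.
E[X²] = 0.333333·224.72 + 0.333333·20.48 + 0.333333·29.3 = 91.5.
Var(X) = E[X²] − (E[X])² = 91.5 − 40.5344 = 50.9656.
SD(X) = √50.9656 = 7.13902.

7.139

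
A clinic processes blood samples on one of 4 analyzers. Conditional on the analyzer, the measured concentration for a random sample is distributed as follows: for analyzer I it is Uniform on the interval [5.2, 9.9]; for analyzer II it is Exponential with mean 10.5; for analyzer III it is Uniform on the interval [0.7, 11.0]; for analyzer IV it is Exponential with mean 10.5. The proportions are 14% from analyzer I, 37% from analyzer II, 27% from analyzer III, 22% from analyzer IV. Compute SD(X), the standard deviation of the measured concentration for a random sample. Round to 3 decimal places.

8.483

Per component, I: μ=7.55, E[X²]=58.8433; II: μ=10.5, E[X²]=220.5; III: μ=5.85, E[X²]=43.0633; IV: μ=10.5, E[X²]=220.5.
E[X] = 0.14·7.55 + 0.37·10.5 + 0.27·5.85 + 0.22·10.5 = 8.8315.
E[X²] = 0.14·58.8433 + 0.37·220.5 + 0.27·43.0633 + 0.22·220.5 = 149.96.
Var(X) = E[X²] − (E[X])² = 149.96 − 77.9954 = 71.9648.
SD(X) = √71.9648 = 8.48321.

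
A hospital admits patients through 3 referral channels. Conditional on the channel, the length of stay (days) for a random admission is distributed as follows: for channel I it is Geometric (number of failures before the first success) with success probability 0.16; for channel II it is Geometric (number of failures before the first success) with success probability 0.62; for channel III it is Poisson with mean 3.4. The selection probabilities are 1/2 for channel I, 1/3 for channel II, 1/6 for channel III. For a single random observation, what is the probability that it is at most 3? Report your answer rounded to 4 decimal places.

Conditional on each channel, P(X ≤ 3): I: 0.502129; II: 0.979149; III: 0.558357.
By total probability, P(X ≤ 3) = 0.5·0.502129 + 0.333333·0.979149 + 0.166667·0.558357 = 0.670507.

0.6705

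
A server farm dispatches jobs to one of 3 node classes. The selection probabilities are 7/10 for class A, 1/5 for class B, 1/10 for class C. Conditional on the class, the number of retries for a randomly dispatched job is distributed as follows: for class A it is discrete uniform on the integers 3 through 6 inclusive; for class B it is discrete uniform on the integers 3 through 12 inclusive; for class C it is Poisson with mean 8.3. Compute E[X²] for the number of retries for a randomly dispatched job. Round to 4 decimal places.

35.6690

For each component E[X²] = Var + (mean)², giving A: 21.5; B: 64.5; C: 77.19.
Overall E[X²] = 0.7·21.5 + 0.2·64.5 + 0.1·77.19 = 35.669.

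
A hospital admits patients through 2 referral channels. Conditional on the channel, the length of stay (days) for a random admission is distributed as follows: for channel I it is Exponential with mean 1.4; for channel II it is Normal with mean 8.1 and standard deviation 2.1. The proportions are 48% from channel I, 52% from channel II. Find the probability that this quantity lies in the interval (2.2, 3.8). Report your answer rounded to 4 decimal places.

Conditional on each channel, P(2.2 < X < 3.8): I: 0.141496; II: 0.0178179.
By total probability, P(2.2 < X < 3.8) = 0.48·0.141496 + 0.52·0.0178179 = 0.0771834.

0.0772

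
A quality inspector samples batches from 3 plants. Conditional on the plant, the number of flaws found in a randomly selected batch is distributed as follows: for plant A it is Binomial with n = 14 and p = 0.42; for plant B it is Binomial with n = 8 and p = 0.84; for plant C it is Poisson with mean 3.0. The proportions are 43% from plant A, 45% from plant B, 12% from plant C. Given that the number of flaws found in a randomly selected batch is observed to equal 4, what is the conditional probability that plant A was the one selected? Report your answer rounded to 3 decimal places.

Likelihoods P(X=4 | ·): A: 0.134187; B: 0.0228399; C: 0.168031.
Posterior ∝ prior × likelihood. Numerator for A: 0.43·0.134187 = 0.0577005.
Normalizing constant: 0.43·0.134187 + 0.45·0.0228399 + 0.12·0.168031 = 0.0881422.
P(A | observation) = 0.0577005 / 0.0881422 = 0.654629.

0.655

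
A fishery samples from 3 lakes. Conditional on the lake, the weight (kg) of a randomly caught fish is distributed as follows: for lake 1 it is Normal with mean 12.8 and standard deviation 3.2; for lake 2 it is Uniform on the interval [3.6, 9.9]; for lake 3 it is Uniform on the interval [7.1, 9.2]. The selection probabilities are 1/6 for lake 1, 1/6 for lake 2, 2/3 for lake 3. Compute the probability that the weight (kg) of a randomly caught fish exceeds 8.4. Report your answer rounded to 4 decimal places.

0.4462

Conditional on each lake, P(X > 8.4): 1: 0.915434; 2: 0.238095; 3: 0.380952.
By total probability, P(X > 8.4) = 0.166667·0.915434 + 0.166667·0.238095 + 0.666667·0.380952 = 0.446223.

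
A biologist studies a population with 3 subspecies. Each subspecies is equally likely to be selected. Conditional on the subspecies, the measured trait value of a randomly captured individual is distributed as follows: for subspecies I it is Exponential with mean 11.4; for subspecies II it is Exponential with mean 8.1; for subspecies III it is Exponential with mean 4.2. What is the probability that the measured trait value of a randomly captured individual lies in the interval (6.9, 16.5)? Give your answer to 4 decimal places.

0.2602

Conditional on each subspecies, P(6.9 < X < 16.5): I: 0.310742; II: 0.29621; III: 0.173755.
By total probability, P(6.9 < X < 16.5) = 0.333333·0.310742 + 0.333333·0.29621 + 0.333333·0.173755 = 0.260236.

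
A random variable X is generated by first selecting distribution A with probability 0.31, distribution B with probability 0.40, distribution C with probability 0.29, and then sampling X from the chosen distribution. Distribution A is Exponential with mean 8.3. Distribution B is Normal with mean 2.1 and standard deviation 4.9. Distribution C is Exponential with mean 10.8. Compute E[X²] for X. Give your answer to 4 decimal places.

121.7310

For each component E[X²] = Var + (mean)², giving A: 137.78; B: 28.42; C: 233.28.
Overall E[X²] = 0.31·137.78 + 0.4·28.42 + 0.29·233.28 = 121.731.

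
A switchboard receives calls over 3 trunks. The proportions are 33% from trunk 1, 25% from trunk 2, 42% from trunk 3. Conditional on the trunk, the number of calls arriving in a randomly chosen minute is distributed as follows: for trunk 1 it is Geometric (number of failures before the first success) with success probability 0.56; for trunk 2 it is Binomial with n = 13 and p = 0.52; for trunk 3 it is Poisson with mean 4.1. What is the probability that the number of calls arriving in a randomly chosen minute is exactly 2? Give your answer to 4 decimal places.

0.0959

Conditional on each trunk, P(X = 2): 1: 0.108416; 2: 0.00657287; 3: 0.139293.
By total probability, P(X = 2) = 0.33·0.108416 + 0.25·0.00657287 + 0.42·0.139293 = 0.0959237.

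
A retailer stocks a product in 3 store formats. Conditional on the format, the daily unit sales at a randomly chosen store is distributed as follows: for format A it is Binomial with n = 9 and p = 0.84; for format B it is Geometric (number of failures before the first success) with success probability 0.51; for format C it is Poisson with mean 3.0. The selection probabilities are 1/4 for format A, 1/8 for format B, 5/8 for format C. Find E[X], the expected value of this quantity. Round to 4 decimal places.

Component means — A: 7.56; B: 0.960784; C: 3.
E[X] = 0.25·7.56 + 0.125·0.960784 + 0.625·3 = 3.8851.

3.8851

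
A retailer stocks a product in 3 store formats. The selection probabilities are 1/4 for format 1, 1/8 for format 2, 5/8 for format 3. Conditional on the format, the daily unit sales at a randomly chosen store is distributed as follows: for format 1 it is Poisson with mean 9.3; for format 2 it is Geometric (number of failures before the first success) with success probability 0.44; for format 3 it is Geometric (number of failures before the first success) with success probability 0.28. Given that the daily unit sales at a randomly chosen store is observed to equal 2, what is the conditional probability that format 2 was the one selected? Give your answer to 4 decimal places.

Likelihoods P(X=2 | ·): 1: 0.00395364; 2: 0.137984; 3: 0.145152.
Posterior ∝ prior × likelihood. Numerator for 2: 0.125·0.137984 = 0.017248.
Normalizing constant: 0.25·0.00395364 + 0.125·0.137984 + 0.625·0.145152 = 0.108956.
P(2 | observation) = 0.017248 / 0.108956 = 0.158302.

0.1583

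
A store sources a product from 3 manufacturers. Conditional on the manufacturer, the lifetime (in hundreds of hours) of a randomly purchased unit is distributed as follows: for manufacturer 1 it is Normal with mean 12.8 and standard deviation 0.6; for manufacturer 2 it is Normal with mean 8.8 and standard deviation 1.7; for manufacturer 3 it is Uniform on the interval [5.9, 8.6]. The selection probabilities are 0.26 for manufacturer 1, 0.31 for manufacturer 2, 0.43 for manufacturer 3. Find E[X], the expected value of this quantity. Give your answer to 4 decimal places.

9.1735

Component means — 1: 12.8; 2: 8.8; 3: 7.25.
E[X] = 0.26·12.8 + 0.31·8.8 + 0.43·7.25 = 9.1735.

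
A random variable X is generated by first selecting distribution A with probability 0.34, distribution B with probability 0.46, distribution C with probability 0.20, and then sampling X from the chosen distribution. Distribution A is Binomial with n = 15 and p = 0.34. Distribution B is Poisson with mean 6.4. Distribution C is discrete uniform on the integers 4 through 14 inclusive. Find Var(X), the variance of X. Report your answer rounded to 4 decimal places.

Per component, A: μ=5.1, E[X²]=29.376; B: μ=6.4, E[X²]=47.36; C: μ=9, E[X²]=91.
E[X] = 0.34·5.1 + 0.46·6.4 + 0.2·9 = 6.478.
E[X²] = 0.34·29.376 + 0.46·47.36 + 0.2·91 = 49.9734.
Var(X) = E[X²] − (E[X])² = 49.9734 − 41.9645 = 8.00896.

8.0090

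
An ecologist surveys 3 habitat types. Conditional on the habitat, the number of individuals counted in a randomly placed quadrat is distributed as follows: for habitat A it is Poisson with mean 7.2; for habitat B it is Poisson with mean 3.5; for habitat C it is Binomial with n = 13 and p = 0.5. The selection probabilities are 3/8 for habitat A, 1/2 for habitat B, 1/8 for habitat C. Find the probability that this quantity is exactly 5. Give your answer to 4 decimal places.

0.1309

Conditional on each habitat, P(X = 5): A: 0.120382; B: 0.132169; C: 0.157104.
By total probability, P(X = 5) = 0.375·0.120382 + 0.5·0.132169 + 0.125·0.157104 = 0.130866.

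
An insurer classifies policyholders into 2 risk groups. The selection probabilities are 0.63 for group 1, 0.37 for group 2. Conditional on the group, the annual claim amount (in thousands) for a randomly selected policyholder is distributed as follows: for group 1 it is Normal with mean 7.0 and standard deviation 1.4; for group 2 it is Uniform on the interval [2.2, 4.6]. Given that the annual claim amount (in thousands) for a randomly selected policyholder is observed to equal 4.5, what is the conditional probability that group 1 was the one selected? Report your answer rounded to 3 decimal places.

0.191

Likelihoods f(4.5 | ·): 1: 0.057856; 2: 0.416667.
Posterior ∝ prior × likelihood. Numerator for 1: 0.63·0.057856 = 0.0364493.
Normalizing constant: 0.63·0.057856 + 0.37·0.416667 = 0.190616.
P(1 | observation) = 0.0364493 / 0.190616 = 0.191218.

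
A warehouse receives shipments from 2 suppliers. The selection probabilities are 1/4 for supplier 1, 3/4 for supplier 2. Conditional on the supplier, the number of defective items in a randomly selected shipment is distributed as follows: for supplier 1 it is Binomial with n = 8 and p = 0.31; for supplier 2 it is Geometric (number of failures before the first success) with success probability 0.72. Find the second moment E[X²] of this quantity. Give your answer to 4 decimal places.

For each component E[X²] = Var + (mean)², giving 1: 7.8616; 2: 0.691358.
Overall E[X²] = 0.25·7.8616 + 0.75·0.691358 = 2.48392.

2.4839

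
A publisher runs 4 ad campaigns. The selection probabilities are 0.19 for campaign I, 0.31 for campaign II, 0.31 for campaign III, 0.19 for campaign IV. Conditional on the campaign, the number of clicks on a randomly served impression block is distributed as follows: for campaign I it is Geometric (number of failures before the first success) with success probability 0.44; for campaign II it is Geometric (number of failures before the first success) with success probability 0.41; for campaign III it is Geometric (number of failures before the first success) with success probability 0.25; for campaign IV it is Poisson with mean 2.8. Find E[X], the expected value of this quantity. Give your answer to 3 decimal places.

Component means — I: 1.27273; II: 1.43902; III: 3; IV: 2.8.
E[X] = 0.19·1.27273 + 0.31·1.43902 + 0.31·3 + 0.19·2.8 = 2.14992.

2.150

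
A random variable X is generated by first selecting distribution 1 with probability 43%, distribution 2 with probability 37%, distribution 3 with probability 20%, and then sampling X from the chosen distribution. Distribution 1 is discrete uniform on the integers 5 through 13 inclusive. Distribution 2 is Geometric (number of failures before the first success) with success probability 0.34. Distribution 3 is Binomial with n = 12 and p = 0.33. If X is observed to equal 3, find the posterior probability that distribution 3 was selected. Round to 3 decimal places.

Likelihoods P(X=3 | ·): 1: 0; 2: 0.0977486; 3: 0.215099.
Posterior ∝ prior × likelihood. Numerator for 3: 0.2·0.215099 = 0.0430197.
Normalizing constant: 0.43·0 + 0.37·0.0977486 + 0.2·0.215099 = 0.0791867.
P(3 | observation) = 0.0430197 / 0.0791867 = 0.543269.

0.543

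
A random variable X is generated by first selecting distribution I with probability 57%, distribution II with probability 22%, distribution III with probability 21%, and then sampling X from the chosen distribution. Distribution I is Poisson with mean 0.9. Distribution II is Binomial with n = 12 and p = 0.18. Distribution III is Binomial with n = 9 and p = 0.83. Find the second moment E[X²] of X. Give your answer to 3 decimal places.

14.376

For each component E[X²] = Var + (mean)², giving I: 1.71; II: 6.4368; III: 57.0708.
Overall E[X²] = 0.57·1.71 + 0.22·6.4368 + 0.21·57.0708 = 14.3757.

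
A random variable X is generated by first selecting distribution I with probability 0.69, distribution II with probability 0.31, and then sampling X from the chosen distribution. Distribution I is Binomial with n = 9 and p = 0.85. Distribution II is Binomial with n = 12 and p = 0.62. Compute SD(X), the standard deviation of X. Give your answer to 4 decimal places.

1.2952

Per component, I: μ=7.65, E[X²]=59.67; II: μ=7.44, E[X²]=58.1808.
E[X] = 0.69·7.65 + 0.31·7.44 = 7.5849.
E[X²] = 0.69·59.67 + 0.31·58.1808 = 59.2083.
Var(X) = E[X²] − (E[X])² = 59.2083 − 57.5307 = 1.67764.
SD(X) = √1.67764 = 1.29524.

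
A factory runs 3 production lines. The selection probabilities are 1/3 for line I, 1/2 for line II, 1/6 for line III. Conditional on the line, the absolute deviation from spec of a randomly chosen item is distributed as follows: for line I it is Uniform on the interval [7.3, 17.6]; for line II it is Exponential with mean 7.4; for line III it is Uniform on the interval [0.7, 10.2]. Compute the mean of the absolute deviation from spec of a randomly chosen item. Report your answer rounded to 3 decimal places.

8.758

Component means — I: 12.45; II: 7.4; III: 5.45.
E[X] = 0.333333·12.45 + 0.5·7.4 + 0.166667·5.45 = 8.75833.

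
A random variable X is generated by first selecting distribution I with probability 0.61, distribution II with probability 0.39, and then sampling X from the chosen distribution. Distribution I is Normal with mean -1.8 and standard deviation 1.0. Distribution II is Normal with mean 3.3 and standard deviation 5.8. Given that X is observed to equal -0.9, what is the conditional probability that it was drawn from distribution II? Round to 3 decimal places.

0.113

Likelihoods f(-0.9 | ·): I: 0.266085; II: 0.0529195.
Posterior ∝ prior × likelihood. Numerator for II: 0.39·0.0529195 = 0.0206386.
Normalizing constant: 0.61·0.266085 + 0.39·0.0529195 = 0.182951.
P(II | observation) = 0.0206386 / 0.182951 = 0.11281.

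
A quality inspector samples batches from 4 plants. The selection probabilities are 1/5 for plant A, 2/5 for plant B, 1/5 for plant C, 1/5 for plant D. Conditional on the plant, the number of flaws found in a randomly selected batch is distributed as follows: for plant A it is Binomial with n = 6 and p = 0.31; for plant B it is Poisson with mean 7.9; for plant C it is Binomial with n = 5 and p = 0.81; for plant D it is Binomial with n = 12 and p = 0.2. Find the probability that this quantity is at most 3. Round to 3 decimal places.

Conditional on each plant, P(X ≤ 3): A: 0.921307; B: 0.0453338; C: 0.242378; D: 0.794569.
By total probability, P(X ≤ 3) = 0.2·0.921307 + 0.4·0.0453338 + 0.2·0.242378 + 0.2·0.794569 = 0.409784.

0.410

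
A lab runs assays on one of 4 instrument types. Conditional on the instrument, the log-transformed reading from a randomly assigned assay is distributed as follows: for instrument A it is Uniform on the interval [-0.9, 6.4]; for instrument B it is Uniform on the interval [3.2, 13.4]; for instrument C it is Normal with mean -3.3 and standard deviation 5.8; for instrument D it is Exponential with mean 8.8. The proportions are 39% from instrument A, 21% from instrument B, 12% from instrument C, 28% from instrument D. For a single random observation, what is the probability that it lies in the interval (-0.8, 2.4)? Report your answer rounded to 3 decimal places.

Conditional on each instrument, P(-0.8 < X < 2.4): A: 0.438356; B: 0; C: 0.170359; D: 0.2387.
By total probability, P(-0.8 < X < 2.4) = 0.39·0.438356 + 0.21·0 + 0.12·0.170359 + 0.28·0.2387 = 0.258238.

0.258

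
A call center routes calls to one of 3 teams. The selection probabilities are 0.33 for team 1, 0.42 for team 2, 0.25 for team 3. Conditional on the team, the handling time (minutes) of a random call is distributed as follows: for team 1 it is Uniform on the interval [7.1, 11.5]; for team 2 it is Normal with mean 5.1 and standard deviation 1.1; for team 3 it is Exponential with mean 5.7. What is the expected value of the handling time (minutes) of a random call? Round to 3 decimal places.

6.636

Component means — 1: 9.3; 2: 5.1; 3: 5.7.
E[X] = 0.33·9.3 + 0.42·5.1 + 0.25·5.7 = 6.636.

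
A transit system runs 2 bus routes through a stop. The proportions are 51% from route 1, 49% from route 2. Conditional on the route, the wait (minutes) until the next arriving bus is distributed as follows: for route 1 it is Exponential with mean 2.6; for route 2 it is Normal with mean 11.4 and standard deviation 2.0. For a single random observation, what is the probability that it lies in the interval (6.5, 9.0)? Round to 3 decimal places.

0.079

Conditional on each route, P(6.5 < X < 9.0): 1: 0.0507036; 2: 0.107927.
By total probability, P(6.5 < X < 9.0) = 0.51·0.0507036 + 0.49·0.107927 = 0.078743.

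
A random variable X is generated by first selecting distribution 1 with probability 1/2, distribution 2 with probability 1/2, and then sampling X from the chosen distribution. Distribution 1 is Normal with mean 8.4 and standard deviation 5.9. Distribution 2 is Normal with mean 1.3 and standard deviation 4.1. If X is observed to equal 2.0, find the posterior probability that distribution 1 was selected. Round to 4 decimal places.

0.2814

Likelihoods f(2.0 | ·): 1: 0.0375445; 2: 0.0958951.
Posterior ∝ prior × likelihood. Numerator for 1: 0.5·0.0375445 = 0.0187723.
Normalizing constant: 0.5·0.0375445 + 0.5·0.0958951 = 0.0667198.
P(1 | observation) = 0.0187723 / 0.0667198 = 0.28136.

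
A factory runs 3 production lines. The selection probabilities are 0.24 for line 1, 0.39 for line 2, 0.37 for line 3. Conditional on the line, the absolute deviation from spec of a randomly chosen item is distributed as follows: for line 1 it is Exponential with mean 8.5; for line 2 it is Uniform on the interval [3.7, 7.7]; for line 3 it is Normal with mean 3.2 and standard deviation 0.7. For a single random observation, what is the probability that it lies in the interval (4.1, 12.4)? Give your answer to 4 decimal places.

0.4801

Conditional on each line, P(4.1 < X < 12.4): 1: 0.384819; 2: 0.9; 3: 0.0992714.
By total probability, P(4.1 < X < 12.4) = 0.24·0.384819 + 0.39·0.9 + 0.37·0.0992714 = 0.480087.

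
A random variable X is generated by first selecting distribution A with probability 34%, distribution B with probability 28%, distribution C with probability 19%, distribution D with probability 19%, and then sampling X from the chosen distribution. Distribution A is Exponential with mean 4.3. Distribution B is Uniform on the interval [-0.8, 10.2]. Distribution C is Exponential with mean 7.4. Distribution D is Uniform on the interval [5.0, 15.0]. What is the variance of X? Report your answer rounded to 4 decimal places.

25.9588

Per component, A: μ=4.3, E[X²]=36.98; B: μ=4.7, E[X²]=32.1733; C: μ=7.4, E[X²]=109.52; D: μ=10, E[X²]=108.333.
E[X] = 0.34·4.3 + 0.28·4.7 + 0.19·7.4 + 0.19·10 = 6.084.
E[X²] = 0.34·36.98 + 0.28·32.1733 + 0.19·109.52 + 0.19·108.333 = 62.9739.
Var(X) = E[X²] − (E[X])² = 62.9739 − 37.0151 = 25.9588.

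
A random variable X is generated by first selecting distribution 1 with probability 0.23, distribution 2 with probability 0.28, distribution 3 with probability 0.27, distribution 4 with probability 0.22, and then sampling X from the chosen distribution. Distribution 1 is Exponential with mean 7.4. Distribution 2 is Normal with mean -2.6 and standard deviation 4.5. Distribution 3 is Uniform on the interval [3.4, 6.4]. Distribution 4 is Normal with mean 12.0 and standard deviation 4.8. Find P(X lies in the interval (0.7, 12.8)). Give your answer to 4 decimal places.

Conditional on each component, P(0.7 < X < 12.8): 1: 0.732409; 2: 0.231367; 3: 1; 4: 0.556902.
By total probability, P(0.7 < X < 12.8) = 0.23·0.732409 + 0.28·0.231367 + 0.27·1 + 0.22·0.556902 = 0.625755.

0.6258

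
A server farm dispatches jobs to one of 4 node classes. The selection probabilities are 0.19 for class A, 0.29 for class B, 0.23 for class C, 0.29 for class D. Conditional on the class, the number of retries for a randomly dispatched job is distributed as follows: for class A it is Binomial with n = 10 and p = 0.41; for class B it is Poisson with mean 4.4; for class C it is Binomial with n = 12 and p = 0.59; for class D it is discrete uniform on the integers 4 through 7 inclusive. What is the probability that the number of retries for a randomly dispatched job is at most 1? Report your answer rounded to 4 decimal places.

0.0270

Conditional on each class, P(X ≤ 1): A: 0.0406295; B: 0.0662976; C: 0.000412196; D: 0.
By total probability, P(X ≤ 1) = 0.19·0.0406295 + 0.29·0.0662976 + 0.23·0.000412196 + 0.29·0 = 0.0270407.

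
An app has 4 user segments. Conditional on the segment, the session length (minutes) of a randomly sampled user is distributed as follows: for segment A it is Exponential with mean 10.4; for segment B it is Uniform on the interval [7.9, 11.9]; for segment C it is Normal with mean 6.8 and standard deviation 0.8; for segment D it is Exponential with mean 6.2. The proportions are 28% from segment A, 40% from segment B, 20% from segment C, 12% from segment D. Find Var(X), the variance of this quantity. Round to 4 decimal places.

Per component, A: μ=10.4, E[X²]=216.32; B: μ=9.9, E[X²]=99.3433; C: μ=6.8, E[X²]=46.88; D: μ=6.2, E[X²]=76.88.
E[X] = 0.28·10.4 + 0.4·9.9 + 0.2·6.8 + 0.12·6.2 = 8.976.
E[X²] = 0.28·216.32 + 0.4·99.3433 + 0.2·46.88 + 0.12·76.88 = 118.909.
Var(X) = E[X²] − (E[X])² = 118.909 − 80.5686 = 38.34.

38.3400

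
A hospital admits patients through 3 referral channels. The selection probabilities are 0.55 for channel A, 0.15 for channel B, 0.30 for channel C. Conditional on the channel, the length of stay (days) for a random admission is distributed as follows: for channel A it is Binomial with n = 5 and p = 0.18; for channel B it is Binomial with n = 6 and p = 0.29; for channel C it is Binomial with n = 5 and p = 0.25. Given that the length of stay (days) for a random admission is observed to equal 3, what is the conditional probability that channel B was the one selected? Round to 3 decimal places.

Likelihoods P(X=3 | ·): A: 0.0392144; B: 0.174582; C: 0.0878906.
Posterior ∝ prior × likelihood. Numerator for B: 0.15·0.174582 = 0.0261873.
Normalizing constant: 0.55·0.0392144 + 0.15·0.174582 + 0.3·0.0878906 = 0.0741224.
P(B | observation) = 0.0261873 / 0.0741224 = 0.353298.

0.353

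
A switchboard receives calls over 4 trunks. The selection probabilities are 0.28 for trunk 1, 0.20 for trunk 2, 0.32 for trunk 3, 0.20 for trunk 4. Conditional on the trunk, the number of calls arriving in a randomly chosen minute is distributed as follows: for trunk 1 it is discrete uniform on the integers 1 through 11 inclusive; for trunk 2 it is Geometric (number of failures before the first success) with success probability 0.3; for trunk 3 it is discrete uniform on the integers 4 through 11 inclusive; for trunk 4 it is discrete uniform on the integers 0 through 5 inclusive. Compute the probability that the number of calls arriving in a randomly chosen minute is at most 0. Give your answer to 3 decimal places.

0.093

Conditional on each trunk, P(X ≤ 0): 1: 0; 2: 0.3; 3: 0; 4: 0.166667.
By total probability, P(X ≤ 0) = 0.28·0 + 0.2·0.3 + 0.32·0 + 0.2·0.166667 = 0.0933333.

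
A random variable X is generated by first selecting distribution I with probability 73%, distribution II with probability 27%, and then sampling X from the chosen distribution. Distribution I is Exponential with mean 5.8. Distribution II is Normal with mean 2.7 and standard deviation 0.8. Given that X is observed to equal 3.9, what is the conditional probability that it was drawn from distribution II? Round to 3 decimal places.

Likelihoods f(3.9 | ·): I: 0.0880129; II: 0.161897.
Posterior ∝ prior × likelihood. Numerator for II: 0.27·0.161897 = 0.0437122.
Normalizing constant: 0.73·0.0880129 + 0.27·0.161897 = 0.107962.
P(II | observation) = 0.0437122 / 0.107962 = 0.404886.

0.405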